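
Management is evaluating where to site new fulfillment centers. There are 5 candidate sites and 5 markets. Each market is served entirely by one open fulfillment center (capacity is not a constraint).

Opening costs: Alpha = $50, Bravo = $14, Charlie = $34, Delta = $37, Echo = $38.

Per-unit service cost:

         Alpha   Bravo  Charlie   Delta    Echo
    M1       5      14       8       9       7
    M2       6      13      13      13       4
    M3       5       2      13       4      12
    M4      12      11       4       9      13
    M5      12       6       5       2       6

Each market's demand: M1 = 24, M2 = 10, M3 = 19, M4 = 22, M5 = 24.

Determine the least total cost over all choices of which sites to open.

For any fixed open set, each market goes to its cheapest open site; total = fixed + service.
{Alpha, Bravo, Charlie, Delta}: M1→Alpha 5·24=120, M2→Alpha 6·10=60, M3→Bravo 2·19=38, M4→Charlie 4·22=88, M5→Delta 2·24=48. Service 354; fixed 135; total 489.
{Bravo, Charlie, Delta, Echo}: M1→Echo 7·24=168, M2→Echo 4·10=40, M3→Bravo 2·19=38, M4→Charlie 4·22=88, M5→Delta 2·24=48. Service 382; fixed 123; total 505.
{Alpha, Bravo, Charlie, Delta, Echo}: M1→Alpha 5·24=120, M2→Echo 4·10=40, M3→Bravo 2·19=38, M4→Charlie 4·22=88, M5→Delta 2·24=48. Service 334; fixed 173; total 507.
{Bravo}: service 890 + fixed 14 = 904
No other subset beats 489.

Minimum total cost: 489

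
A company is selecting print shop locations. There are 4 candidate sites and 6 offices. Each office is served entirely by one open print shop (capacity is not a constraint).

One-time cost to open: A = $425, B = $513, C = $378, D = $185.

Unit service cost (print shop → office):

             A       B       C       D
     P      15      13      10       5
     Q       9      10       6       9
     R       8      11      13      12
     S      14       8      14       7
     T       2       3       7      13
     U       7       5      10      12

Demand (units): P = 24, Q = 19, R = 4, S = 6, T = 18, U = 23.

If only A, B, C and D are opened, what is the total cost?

Total cost: 1960

Each office is assigned to its cheapest site among the open ones.
{A, B, C, D}: P→D 5·24=120, Q→C 6·19=114, R→A 8·4=32, S→D 7·6=42, T→A 2·18=36, U→B 5·23=115. Service 459; fixed 1501; total 1960.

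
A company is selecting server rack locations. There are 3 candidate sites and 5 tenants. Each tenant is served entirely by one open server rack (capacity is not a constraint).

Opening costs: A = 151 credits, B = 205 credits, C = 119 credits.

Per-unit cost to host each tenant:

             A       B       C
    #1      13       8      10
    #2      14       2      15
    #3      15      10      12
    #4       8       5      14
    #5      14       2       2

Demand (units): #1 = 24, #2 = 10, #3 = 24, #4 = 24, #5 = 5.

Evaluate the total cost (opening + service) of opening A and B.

Total cost: 938

Each tenant is assigned to its cheapest site among the open ones.
{A, B}: #1→B 8·24=192, #2→B 2·10=20, #3→B 10·24=240, #4→B 5·24=120, #5→B 2·5=10. Service 582; fixed 356; total 938.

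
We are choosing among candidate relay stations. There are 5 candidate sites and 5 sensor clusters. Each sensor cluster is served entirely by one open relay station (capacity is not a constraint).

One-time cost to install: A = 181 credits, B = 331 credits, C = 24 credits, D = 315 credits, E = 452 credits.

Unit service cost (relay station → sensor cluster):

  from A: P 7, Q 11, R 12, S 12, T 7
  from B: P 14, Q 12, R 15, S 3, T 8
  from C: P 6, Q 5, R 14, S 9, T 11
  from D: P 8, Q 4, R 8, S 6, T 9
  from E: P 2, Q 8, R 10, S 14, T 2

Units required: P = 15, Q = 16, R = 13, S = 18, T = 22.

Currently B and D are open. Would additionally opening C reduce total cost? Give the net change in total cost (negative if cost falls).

Current service cost with {B, D}: 518.
Adding C: each sensor cluster re-picks its cheapest; new service cost 488, saving 30.
Extra fixed cost: 24. Net change = 24 − 30 = -6.
(Totals: 1164 → 1158.)

Yes — net change −6 (cost falls by 6).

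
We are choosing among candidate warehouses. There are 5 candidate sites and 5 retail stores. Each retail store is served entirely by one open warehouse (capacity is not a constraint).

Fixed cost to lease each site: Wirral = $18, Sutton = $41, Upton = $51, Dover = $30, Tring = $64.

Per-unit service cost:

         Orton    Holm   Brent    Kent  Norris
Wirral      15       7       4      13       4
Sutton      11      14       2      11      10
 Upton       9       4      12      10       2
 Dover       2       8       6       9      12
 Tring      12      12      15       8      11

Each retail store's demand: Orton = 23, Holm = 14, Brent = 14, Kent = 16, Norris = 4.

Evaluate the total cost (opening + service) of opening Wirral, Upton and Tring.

Each retail store is assigned to its cheapest site among the open ones.
{Wirral, Upton, Tring}: Orton→Upton 9·23=207, Holm→Upton 4·14=56, Brent→Wirral 4·14=56, Kent→Tring 8·16=128, Norris→Upton 2·4=8. Service 455; fixed 133; total 588.

Total cost: 588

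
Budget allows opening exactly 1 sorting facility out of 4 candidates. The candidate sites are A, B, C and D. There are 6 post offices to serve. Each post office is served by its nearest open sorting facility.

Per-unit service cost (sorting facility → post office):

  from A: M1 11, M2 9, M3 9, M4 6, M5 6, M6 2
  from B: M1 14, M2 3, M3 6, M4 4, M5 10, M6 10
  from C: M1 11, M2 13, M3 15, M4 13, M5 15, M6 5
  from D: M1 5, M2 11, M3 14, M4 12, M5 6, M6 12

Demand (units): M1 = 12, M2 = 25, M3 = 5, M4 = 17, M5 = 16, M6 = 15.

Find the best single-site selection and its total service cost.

Choose A only; total service cost 630.

With exactly 1 open, each post office uses its cheapest among the chosen.
{A}: M1→A 11·12=132, M2→A 9·25=225, M3→A 9·5=45, M4→A 6·17=102, M5→A 6·16=96, M6→A 2·15=30. Service cost 630.
{B}: service cost 651
{D}: service cost 885
Among all 4 size-1 choices, {A} is lowest.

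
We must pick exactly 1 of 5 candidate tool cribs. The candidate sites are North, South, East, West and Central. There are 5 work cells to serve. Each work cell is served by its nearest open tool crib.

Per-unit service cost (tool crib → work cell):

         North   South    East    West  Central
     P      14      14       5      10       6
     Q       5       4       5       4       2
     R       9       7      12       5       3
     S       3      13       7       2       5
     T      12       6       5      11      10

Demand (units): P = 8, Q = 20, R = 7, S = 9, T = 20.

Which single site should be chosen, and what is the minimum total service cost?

Choose Central only; total service cost 354.

With exactly 1 open, each work cell uses its cheapest among the chosen.
{Central}: P→Central 6·8=48, Q→Central 2·20=40, R→Central 3·7=21, S→Central 5·9=45, T→Central 10·20=200. Service cost 354.
{East}: service cost 387
{West}: service cost 433
Among all 5 size-1 choices, {Central} is lowest.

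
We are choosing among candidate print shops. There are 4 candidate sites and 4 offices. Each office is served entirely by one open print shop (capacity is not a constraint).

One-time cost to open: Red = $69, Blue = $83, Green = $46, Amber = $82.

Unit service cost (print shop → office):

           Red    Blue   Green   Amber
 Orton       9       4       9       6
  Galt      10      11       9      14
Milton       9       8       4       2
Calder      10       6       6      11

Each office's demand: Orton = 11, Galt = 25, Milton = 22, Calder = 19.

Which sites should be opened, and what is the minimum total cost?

For any fixed open set, each office goes to its cheapest open site; total = fixed + service.
{Green}: Orton→Green 9·11=99, Galt→Green 9·25=225, Milton→Green 4·22=88, Calder→Green 6·19=114. Service 526; fixed 46; total 572.
{Green, Amber}: Orton→Amber 6·11=66, Galt→Green 9·25=225, Milton→Amber 2·22=44, Calder→Green 6·19=114. Service 449; fixed 128; total 577.
{Blue, Green}: service 471 + fixed 129 = 600
{Red, Blue, Green, Amber}: Orton→Blue 4·11=44, Galt→Green 9·25=225, Milton→Amber 2·22=44, Calder→Blue 6·19=114. Service 427; fixed 280; total 707.
No other subset beats 572.

Open Green only; minimum total cost 572.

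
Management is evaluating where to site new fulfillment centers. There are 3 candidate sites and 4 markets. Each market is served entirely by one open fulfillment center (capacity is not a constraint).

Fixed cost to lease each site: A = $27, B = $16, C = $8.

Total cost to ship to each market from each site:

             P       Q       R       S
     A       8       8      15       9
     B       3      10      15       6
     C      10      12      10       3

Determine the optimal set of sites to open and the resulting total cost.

Open C only; minimum total cost 43.

For any fixed open set, each market goes to its cheapest open site; total = fixed + service.
{C}: P→C 10, Q→C 12, R→C 10, S→C 3. Service 35; fixed 8; total 43.
{B}: P→B 3, Q→B 10, R→B 15, S→B 6. Service 34; fixed 16; total 50.
{B, C}: service 26 + fixed 24 = 50
{A, B, C}: service 24 + fixed 51 = 75
(All 7 nonempty subsets were checked; C only is lowest.)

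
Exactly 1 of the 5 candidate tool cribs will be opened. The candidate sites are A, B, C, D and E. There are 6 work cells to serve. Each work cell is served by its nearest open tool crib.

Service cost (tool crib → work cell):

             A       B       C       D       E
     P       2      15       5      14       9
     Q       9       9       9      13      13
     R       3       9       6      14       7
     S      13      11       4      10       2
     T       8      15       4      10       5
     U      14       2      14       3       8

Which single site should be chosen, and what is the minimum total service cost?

With exactly 1 open, each work cell uses its cheapest among the chosen.
{C}: P→C 5, Q→C 9, R→C 6, S→C 4, T→C 4, U→C 14. Service cost 42.
{E}: service cost 44
{A}: service cost 49
Among all 5 size-1 choices, {C} is lowest.

Choose C only; total service cost 42.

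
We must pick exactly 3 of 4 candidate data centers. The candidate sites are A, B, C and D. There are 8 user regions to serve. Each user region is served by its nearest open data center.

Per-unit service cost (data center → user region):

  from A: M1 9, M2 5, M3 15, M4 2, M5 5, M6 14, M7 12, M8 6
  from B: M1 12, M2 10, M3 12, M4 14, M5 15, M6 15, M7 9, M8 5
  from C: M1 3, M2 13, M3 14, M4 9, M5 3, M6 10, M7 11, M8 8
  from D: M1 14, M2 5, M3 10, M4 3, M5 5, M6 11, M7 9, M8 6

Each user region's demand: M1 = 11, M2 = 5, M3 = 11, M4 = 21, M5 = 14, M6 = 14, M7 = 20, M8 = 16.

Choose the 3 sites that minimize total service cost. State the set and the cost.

With exactly 3 open, each user region uses its cheapest among the chosen.
{A, C, D}: M1→C 3·11=33, M2→A 5·5=25, M3→D 10·11=110, M4→A 2·21=42, M5→C 3·14=42, M6→C 10·14=140, M7→D 9·20=180, M8→A 6·16=96. Service cost 668.
{B, C, D}: service cost 673
{A, B, C}: service cost 674
Among all 4 size-3 choices, {A, C, D} is lowest.

Choose A, C and D; total service cost 668.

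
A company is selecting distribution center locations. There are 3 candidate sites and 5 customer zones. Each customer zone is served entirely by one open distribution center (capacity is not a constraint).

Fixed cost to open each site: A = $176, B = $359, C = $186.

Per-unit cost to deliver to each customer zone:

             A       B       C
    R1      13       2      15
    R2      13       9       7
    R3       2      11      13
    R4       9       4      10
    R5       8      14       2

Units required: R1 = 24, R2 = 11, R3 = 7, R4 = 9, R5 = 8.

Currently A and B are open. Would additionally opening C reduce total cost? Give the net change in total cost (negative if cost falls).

No — net change +116 (cost rises by 116).

Current service cost with {A, B}: 261.
Adding C: each customer zone re-picks its cheapest; new service cost 191, saving 70.
Extra fixed cost: 186. Net change = 186 − 70 = 116.
(Totals: 796 → 912.)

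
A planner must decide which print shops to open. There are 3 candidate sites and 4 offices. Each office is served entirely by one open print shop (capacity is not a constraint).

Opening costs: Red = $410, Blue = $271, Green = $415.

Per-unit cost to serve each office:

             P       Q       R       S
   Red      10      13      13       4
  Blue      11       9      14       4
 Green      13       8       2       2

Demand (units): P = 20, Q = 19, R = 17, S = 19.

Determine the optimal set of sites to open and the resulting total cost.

Open Green only; minimum total cost 899.

For any fixed open set, each office goes to its cheapest open site; total = fixed + service.
{Green}: P→Green 13·20=260, Q→Green 8·19=152, R→Green 2·17=34, S→Green 2·19=38. Service 484; fixed 415; total 899.
{Blue}: P→Blue 11·20=220, Q→Blue 9·19=171, R→Blue 14·17=238, S→Blue 4·19=76. Service 705; fixed 271; total 976.
{Blue, Green}: service 444 + fixed 686 = 1130
{Red, Blue, Green}: P→Red 10·20=200, Q→Green 8·19=152, R→Green 2·17=34, S→Green 2·19=38. Service 424; fixed 1096; total 1520.
No other subset beats 899.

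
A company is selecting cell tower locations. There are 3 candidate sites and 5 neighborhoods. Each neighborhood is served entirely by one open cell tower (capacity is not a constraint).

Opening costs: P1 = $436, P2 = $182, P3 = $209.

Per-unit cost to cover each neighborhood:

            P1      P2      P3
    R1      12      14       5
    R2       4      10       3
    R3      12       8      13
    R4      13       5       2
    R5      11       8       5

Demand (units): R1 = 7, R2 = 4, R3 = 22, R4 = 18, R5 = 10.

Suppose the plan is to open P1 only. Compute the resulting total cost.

Each neighborhood is assigned to its cheapest site among the open ones.
{P1}: R1→P1 12·7=84, R2→P1 4·4=16, R3→P1 12·22=264, R4→P1 13·18=234, R5→P1 11·10=110. Service 708; fixed 436; total 1144.

Total cost: 1144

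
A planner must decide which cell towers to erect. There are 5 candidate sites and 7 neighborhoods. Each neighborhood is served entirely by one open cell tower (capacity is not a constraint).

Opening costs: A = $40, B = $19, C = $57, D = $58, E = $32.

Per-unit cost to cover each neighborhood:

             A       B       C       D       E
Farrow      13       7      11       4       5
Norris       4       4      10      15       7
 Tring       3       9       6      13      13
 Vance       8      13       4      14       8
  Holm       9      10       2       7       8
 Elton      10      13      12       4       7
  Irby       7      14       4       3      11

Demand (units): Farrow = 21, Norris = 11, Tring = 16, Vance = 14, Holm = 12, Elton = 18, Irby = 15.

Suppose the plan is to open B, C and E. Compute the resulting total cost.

Each neighborhood is assigned to its cheapest site among the open ones.
{B, C, E}: Farrow→E 5·21=105, Norris→B 4·11=44, Tring→C 6·16=96, Vance→C 4·14=56, Holm→C 2·12=24, Elton→E 7·18=126, Irby→C 4·15=60. Service 511; fixed 108; total 619.

Total cost: 619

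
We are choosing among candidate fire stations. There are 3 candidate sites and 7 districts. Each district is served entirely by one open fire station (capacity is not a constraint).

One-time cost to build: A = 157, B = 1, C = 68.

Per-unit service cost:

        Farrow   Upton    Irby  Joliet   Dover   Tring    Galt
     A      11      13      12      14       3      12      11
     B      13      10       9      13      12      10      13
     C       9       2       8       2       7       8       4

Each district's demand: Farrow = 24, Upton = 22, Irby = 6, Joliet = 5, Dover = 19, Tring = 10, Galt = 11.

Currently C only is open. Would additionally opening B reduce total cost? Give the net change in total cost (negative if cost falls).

No — net change +1 (cost rises by 1).

Current service cost with {C}: 575.
Adding B: each district re-picks its cheapest; new service cost 575, saving 0.
Extra fixed cost: 1. Net change = 1 − 0 = 1.
(Totals: 643 → 644.)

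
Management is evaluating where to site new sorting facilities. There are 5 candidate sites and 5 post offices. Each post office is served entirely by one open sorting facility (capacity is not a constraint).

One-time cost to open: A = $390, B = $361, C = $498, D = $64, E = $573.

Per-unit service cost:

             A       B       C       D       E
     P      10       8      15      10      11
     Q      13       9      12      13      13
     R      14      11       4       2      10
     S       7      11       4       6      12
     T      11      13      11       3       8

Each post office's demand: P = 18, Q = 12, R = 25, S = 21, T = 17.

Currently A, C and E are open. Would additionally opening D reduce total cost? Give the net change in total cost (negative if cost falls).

Current service cost with {A, C, E}: 644.
Adding D: each post office re-picks its cheapest; new service cost 509, saving 135.
Extra fixed cost: 64. Net change = 64 − 135 = -71.
(Totals: 2105 → 2034.)

Yes — net change −71 (cost falls by 71).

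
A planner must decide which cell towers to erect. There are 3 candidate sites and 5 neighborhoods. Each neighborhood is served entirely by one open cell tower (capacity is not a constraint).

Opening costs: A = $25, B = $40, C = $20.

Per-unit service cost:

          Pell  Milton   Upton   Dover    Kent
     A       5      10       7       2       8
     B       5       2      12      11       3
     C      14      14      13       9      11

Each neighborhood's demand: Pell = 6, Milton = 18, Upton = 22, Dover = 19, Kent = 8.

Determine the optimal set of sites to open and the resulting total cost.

For any fixed open set, each neighborhood goes to its cheapest open site; total = fixed + service.
{A, B}: Pell→A 5·6=30, Milton→B 2·18=36, Upton→A 7·22=154, Dover→A 2·19=38, Kent→B 3·8=24. Service 282; fixed 65; total 347.
{A, B, C}: service 282 + fixed 85 = 367
{A}: service 466 + fixed 25 = 491
{C}: service 881 + fixed 20 = 901
No other subset beats 347.

Open A and B; minimum total cost 347.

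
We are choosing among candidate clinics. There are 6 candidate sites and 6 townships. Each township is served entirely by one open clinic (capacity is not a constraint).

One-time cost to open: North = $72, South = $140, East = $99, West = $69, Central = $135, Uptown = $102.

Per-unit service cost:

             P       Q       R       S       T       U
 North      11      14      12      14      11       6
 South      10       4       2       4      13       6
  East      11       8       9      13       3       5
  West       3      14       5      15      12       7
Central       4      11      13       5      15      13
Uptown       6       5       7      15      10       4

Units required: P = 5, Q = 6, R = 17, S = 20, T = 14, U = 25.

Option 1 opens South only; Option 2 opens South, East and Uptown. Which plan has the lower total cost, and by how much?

Option 2 is cheaper by 9.

Option 1: {South}: P→South 10·5=50, Q→South 4·6=24, R→South 2·17=34, S→South 4·20=80, T→South 13·14=182, U→South 6·25=150. Service 520; fixed 140; total 660.
Option 2: {South, East, Uptown}: P→Uptown 6·5=30, Q→South 4·6=24, R→South 2·17=34, S→South 4·20=80, T→East 3·14=42, U→Uptown 4·25=100. Service 310; fixed 341; total 651.
Difference: |660 − 651| = 9.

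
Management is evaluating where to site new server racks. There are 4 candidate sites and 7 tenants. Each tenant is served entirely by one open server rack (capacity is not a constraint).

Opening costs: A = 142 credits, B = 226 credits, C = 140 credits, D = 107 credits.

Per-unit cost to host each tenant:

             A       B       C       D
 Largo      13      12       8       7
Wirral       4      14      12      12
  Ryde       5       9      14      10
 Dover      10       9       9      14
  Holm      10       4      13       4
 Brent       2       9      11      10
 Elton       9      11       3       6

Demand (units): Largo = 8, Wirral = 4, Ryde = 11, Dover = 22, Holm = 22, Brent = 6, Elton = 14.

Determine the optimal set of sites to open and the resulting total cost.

Open A and D; minimum total cost 780.

For any fixed open set, each tenant goes to its cheapest open site; total = fixed + service.
{A, D}: Largo→D 7·8=56, Wirral→A 4·4=16, Ryde→A 5·11=55, Dover→A 10·22=220, Holm→D 4·22=88, Brent→A 2·6=12, Elton→D 6·14=84. Service 531; fixed 249; total 780.
{C, D}: service 602 + fixed 247 = 849
{A, C, D}: service 467 + fixed 389 = 856
{A, B, C, D}: Largo→D 7·8=56, Wirral→A 4·4=16, Ryde→A 5·11=55, Dover→B 9·22=198, Holm→B 4·22=88, Brent→A 2·6=12, Elton→C 3·14=42. Service 467; fixed 615; total 1082.
No other subset beats 780.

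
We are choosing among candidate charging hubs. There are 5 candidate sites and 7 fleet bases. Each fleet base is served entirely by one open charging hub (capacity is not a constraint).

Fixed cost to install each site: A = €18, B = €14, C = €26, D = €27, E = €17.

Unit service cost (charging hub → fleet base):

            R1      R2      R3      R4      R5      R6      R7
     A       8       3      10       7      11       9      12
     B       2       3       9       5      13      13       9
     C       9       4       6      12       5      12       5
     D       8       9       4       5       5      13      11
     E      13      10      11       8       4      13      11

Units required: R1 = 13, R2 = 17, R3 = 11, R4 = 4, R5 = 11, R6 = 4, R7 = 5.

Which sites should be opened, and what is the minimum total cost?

Open B and C; minimum total cost 331.

For any fixed open set, each fleet base goes to its cheapest open site; total = fixed + service.
{B, C}: R1→B 2·13=26, R2→B 3·17=51, R3→C 6·11=66, R4→B 5·4=20, R5→C 5·11=55, R6→C 12·4=48, R7→C 5·5=25. Service 291; fixed 40; total 331.
{B, D}: R1→B 2·13=26, R2→B 3·17=51, R3→D 4·11=44, R4→B 5·4=20, R5→D 5·11=55, R6→B 13·4=52, R7→B 9·5=45. Service 293; fixed 41; total 334.
{A, B, D}: service 277 + fixed 59 = 336
{A, B, C, D, E}: service 246 + fixed 102 = 348
No other subset beats 331.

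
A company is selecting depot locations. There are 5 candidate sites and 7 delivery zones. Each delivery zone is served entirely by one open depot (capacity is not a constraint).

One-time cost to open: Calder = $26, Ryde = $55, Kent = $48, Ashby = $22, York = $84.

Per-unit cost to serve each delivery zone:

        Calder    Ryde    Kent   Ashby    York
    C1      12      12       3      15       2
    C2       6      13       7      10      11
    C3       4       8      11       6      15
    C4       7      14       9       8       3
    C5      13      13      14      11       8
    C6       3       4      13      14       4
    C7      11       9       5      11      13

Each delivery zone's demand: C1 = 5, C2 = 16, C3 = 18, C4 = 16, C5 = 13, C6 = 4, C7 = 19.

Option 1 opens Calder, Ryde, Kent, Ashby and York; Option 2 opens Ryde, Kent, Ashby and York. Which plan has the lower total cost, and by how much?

Option 1 is cheaper by 30.

Option 1: {Calder, Ryde, Kent, Ashby, York}: C1→York 2·5=10, C2→Calder 6·16=96, C3→Calder 4·18=72, C4→York 3·16=48, C5→York 8·13=104, C6→Calder 3·4=12, C7→Kent 5·19=95. Service 437; fixed 235; total 672.
Option 2: {Ryde, Kent, Ashby, York}: C1→York 2·5=10, C2→Kent 7·16=112, C3→Ashby 6·18=108, C4→York 3·16=48, C5→York 8·13=104, C6→Ryde 4·4=16, C7→Kent 5·19=95. Service 493; fixed 209; total 702.
Difference: |672 − 702| = 30.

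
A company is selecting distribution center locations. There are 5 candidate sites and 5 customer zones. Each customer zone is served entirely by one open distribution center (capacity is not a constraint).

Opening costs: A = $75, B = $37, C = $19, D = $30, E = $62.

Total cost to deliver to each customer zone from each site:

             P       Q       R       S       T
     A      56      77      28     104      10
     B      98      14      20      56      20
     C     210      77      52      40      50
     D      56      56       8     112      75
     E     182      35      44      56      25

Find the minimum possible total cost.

For any fixed open set, each customer zone goes to its cheapest open site; total = fixed + service.
{B, D}: P→D 56, Q→B 14, R→D 8, S→B 56, T→B 20. Service 154; fixed 67; total 221.
{B, C, D}: service 138 + fixed 86 = 224
{B}: service 208 + fixed 37 = 245
{A, B, C, D, E}: P→A 56, Q→B 14, R→D 8, S→C 40, T→A 10. Service 128; fixed 223; total 351.
No other subset beats 221.

Minimum total cost: 221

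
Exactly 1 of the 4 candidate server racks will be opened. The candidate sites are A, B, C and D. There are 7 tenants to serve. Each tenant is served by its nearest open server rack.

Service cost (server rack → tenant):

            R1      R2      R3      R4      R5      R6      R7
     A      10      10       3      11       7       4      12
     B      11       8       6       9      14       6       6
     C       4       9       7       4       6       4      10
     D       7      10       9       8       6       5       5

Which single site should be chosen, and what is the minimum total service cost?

Choose C only; total service cost 44.

With exactly 1 open, each tenant uses its cheapest among the chosen.
{C}: R1→C 4, R2→C 9, R3→C 7, R4→C 4, R5→C 6, R6→C 4, R7→C 10. Service cost 44.
{D}: service cost 50
{A}: service cost 57
Among all 4 size-1 choices, {C} is lowest.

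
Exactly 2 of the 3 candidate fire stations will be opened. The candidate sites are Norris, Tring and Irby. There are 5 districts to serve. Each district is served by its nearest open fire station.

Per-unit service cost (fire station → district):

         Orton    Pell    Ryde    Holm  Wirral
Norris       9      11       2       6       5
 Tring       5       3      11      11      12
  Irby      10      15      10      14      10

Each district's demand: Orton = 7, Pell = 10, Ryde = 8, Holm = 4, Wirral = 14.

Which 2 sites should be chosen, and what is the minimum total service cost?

Choose Norris and Tring; total service cost 175.

With exactly 2 open, each district uses its cheapest among the chosen.
{Norris, Tring}: Orton→Tring 5·7=35, Pell→Tring 3·10=30, Ryde→Norris 2·8=16, Holm→Norris 6·4=24, Wirral→Norris 5·14=70. Service cost 175.
{Norris, Irby}: service cost 283
{Tring, Irby}: service cost 329
Among all 3 size-2 choices, {Norris, Tring} is lowest.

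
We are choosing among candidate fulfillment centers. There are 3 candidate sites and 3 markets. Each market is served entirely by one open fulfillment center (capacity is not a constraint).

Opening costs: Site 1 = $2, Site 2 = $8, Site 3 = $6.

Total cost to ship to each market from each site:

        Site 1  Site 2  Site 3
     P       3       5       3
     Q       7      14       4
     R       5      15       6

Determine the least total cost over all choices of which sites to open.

For any fixed open set, each market goes to its cheapest open site; total = fixed + service.
{Site 1}: P→Site 1 3, Q→Site 1 7, R→Site 1 5. Service 15; fixed 2; total 17.
{Site 3}: service 13 + fixed 6 = 19
{Site 1, Site 3}: P→Site 1 3, Q→Site 3 4, R→Site 1 5. Service 12; fixed 8; total 20.
{Site 1, Site 2, Site 3}: P→Site 1 3, Q→Site 3 4, R→Site 1 5. Service 12; fixed 16; total 28.
No other subset beats 17.

Minimum total cost: 17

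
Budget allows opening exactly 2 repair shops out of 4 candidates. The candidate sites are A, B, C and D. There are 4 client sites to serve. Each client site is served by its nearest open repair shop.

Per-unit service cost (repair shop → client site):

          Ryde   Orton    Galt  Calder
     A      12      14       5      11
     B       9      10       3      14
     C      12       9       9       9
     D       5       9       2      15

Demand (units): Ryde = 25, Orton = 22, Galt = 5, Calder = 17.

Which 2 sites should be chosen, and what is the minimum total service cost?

With exactly 2 open, each client site uses its cheapest among the chosen.
{C, D}: Ryde→D 5·25=125, Orton→C 9·22=198, Galt→D 2·5=10, Calder→C 9·17=153. Service cost 486.
{A, D}: service cost 520
{B, D}: service cost 571
Among all 6 size-2 choices, {C, D} is lowest.

Choose C and D; total service cost 486.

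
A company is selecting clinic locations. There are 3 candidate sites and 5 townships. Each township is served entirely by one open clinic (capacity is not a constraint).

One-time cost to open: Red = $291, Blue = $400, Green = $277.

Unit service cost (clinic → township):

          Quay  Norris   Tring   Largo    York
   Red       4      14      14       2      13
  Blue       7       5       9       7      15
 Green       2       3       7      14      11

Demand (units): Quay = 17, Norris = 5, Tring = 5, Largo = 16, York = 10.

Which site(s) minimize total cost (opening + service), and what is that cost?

For any fixed open set, each township goes to its cheapest open site; total = fixed + service.
{Red}: Quay→Red 4·17=68, Norris→Red 14·5=70, Tring→Red 14·5=70, Largo→Red 2·16=32, York→Red 13·10=130. Service 370; fixed 291; total 661.
{Green}: service 418 + fixed 277 = 695
{Red, Green}: Quay→Green 2·17=34, Norris→Green 3·5=15, Tring→Green 7·5=35, Largo→Red 2·16=32, York→Green 11·10=110. Service 226; fixed 568; total 794.
{Red, Blue, Green}: service 226 + fixed 968 = 1194
No other subset beats 661.

Open Red only; minimum total cost 661.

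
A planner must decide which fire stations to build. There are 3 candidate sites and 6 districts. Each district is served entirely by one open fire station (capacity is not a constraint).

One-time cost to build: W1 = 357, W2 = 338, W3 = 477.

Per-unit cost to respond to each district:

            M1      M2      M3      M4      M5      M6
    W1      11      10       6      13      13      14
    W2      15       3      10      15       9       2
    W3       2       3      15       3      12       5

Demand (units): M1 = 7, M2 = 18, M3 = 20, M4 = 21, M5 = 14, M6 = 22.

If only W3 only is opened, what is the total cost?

Each district is assigned to its cheapest site among the open ones.
{W3}: M1→W3 2·7=14, M2→W3 3·18=54, M3→W3 15·20=300, M4→W3 3·21=63, M5→W3 12·14=168, M6→W3 5·22=110. Service 709; fixed 477; total 1186.

Total cost: 1186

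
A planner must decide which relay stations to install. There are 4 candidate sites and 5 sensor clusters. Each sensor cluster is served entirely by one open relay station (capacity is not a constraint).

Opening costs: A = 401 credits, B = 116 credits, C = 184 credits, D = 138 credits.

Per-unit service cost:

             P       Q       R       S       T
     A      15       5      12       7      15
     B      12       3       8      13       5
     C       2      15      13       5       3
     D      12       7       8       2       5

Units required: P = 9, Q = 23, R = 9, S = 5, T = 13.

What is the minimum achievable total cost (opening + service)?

Minimum total cost: 495

For any fixed open set, each sensor cluster goes to its cheapest open site; total = fixed + service.
{B}: P→B 12·9=108, Q→B 3·23=69, R→B 8·9=72, S→B 13·5=65, T→B 5·13=65. Service 379; fixed 116; total 495.
{B, C}: P→C 2·9=18, Q→B 3·23=69, R→B 8·9=72, S→C 5·5=25, T→C 3·13=39. Service 223; fixed 300; total 523.
{D}: service 416 + fixed 138 = 554
{A, B, C, D}: service 208 + fixed 839 = 1047
No other subset beats 495.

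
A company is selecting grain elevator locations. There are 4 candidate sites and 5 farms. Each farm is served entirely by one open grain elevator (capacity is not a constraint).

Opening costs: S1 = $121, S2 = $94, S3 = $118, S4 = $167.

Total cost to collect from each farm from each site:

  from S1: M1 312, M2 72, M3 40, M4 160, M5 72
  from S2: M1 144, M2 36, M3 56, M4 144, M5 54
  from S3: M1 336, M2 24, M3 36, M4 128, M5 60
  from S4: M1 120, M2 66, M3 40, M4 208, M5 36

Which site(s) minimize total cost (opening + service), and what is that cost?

Open S2 only; minimum total cost 528.

For any fixed open set, each farm goes to its cheapest open site; total = fixed + service.
{S2}: M1→S2 144, M2→S2 36, M3→S2 56, M4→S2 144, M5→S2 54. Service 434; fixed 94; total 528.
{S2, S3}: service 386 + fixed 212 = 598
{S3, S4}: M1→S4 120, M2→S3 24, M3→S3 36, M4→S3 128, M5→S4 36. Service 344; fixed 285; total 629.
{S1, S2, S3, S4}: service 344 + fixed 500 = 844
(All 15 nonempty subsets were checked; S2 only is lowest.)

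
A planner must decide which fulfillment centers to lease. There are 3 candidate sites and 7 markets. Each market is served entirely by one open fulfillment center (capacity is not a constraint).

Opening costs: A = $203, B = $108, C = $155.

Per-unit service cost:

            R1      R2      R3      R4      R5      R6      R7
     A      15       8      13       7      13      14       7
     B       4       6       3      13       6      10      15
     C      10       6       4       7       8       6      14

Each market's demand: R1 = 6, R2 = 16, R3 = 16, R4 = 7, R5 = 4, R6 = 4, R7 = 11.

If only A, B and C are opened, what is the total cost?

Each market is assigned to its cheapest site among the open ones.
{A, B, C}: R1→B 4·6=24, R2→B 6·16=96, R3→B 3·16=48, R4→A 7·7=49, R5→B 6·4=24, R6→C 6·4=24, R7→A 7·11=77. Service 342; fixed 466; total 808.

Total cost: 808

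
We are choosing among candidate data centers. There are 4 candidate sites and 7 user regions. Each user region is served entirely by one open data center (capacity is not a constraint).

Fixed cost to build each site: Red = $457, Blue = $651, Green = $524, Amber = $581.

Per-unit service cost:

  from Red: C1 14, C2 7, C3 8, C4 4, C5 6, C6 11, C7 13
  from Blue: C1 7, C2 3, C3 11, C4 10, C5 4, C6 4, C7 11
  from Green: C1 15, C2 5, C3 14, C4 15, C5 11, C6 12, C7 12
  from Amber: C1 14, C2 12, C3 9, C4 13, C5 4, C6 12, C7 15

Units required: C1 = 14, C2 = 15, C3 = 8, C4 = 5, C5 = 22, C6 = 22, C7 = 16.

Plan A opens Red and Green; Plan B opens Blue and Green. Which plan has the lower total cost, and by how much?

Plan A: {Red, Green}: C1→Red 14·14=196, C2→Green 5·15=75, C3→Red 8·8=64, C4→Red 4·5=20, C5→Red 6·22=132, C6→Red 11·22=242, C7→Green 12·16=192. Service 921; fixed 981; total 1902.
Plan B: {Blue, Green}: C1→Blue 7·14=98, C2→Blue 3·15=45, C3→Blue 11·8=88, C4→Blue 10·5=50, C5→Blue 4·22=88, C6→Blue 4·22=88, C7→Blue 11·16=176. Service 633; fixed 1175; total 1808.
Difference: |1902 − 1808| = 94.

Plan B is cheaper by 94.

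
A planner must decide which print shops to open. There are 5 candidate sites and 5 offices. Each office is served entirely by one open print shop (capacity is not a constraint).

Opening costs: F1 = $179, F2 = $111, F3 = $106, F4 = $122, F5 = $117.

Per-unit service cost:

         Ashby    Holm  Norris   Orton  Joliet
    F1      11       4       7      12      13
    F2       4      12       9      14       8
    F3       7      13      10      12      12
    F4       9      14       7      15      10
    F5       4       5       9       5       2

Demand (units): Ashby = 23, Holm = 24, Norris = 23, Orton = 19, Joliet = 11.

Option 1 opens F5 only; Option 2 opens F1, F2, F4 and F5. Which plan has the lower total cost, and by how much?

Option 1 is cheaper by 342.

Option 1: {F5}: Ashby→F5 4·23=92, Holm→F5 5·24=120, Norris→F5 9·23=207, Orton→F5 5·19=95, Joliet→F5 2·11=22. Service 536; fixed 117; total 653.
Option 2: {F1, F2, F4, F5}: Ashby→F2 4·23=92, Holm→F1 4·24=96, Norris→F1 7·23=161, Orton→F5 5·19=95, Joliet→F5 2·11=22. Service 466; fixed 529; total 995.
Difference: |653 − 995| = 342.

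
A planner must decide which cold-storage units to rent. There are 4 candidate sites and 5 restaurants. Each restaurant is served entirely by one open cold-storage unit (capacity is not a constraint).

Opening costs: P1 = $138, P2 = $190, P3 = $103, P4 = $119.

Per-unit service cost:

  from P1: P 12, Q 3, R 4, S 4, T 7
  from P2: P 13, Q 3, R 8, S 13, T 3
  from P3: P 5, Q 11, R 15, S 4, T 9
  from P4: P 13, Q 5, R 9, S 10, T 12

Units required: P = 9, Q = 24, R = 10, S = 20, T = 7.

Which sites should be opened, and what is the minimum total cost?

Open P1 only; minimum total cost 487.

For any fixed open set, each restaurant goes to its cheapest open site; total = fixed + service.
{P1}: P→P1 12·9=108, Q→P1 3·24=72, R→P1 4·10=40, S→P1 4·20=80, T→P1 7·7=49. Service 349; fixed 138; total 487.
{P1, P3}: service 286 + fixed 241 = 527
{P2, P3}: service 298 + fixed 293 = 591
{P1, P2, P3, P4}: service 258 + fixed 550 = 808
(All 15 nonempty subsets were checked; P1 only is lowest.)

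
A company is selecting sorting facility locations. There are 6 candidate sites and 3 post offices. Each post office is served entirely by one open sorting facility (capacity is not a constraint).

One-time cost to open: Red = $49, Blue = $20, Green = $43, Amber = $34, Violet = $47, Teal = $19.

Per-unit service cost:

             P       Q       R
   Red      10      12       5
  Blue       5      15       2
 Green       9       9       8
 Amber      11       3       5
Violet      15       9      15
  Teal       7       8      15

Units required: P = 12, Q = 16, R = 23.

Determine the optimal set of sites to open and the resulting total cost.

For any fixed open set, each post office goes to its cheapest open site; total = fixed + service.
{Blue, Amber}: P→Blue 5·12=60, Q→Amber 3·16=48, R→Blue 2·23=46. Service 154; fixed 54; total 208.
{Blue, Amber, Teal}: P→Blue 5·12=60, Q→Amber 3·16=48, R→Blue 2·23=46. Service 154; fixed 73; total 227.
{Blue, Green, Amber}: P→Blue 5·12=60, Q→Amber 3·16=48, R→Blue 2·23=46. Service 154; fixed 97; total 251.
{Red, Blue, Green, Amber, Violet, Teal}: P→Blue 5·12=60, Q→Amber 3·16=48, R→Blue 2·23=46. Service 154; fixed 212; total 366.
No other subset beats 208.

Open Blue and Amber; minimum total cost 208.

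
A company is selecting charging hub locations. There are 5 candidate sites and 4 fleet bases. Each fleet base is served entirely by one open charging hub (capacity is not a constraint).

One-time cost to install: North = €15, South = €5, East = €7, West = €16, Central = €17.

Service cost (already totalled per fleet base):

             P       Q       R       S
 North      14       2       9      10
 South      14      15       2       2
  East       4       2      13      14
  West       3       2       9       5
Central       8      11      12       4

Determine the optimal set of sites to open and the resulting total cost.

Open South and East; minimum total cost 22.

For any fixed open set, each fleet base goes to its cheapest open site; total = fixed + service.
{South, East}: P→East 4, Q→East 2, R→South 2, S→South 2. Service 10; fixed 12; total 22.
{South, West}: P→West 3, Q→West 2, R→South 2, S→South 2. Service 9; fixed 21; total 30.
{West}: service 19 + fixed 16 = 35
{North, South, East, West, Central}: P→West 3, Q→North 2, R→South 2, S→South 2. Service 9; fixed 60; total 69.
No other subset beats 22.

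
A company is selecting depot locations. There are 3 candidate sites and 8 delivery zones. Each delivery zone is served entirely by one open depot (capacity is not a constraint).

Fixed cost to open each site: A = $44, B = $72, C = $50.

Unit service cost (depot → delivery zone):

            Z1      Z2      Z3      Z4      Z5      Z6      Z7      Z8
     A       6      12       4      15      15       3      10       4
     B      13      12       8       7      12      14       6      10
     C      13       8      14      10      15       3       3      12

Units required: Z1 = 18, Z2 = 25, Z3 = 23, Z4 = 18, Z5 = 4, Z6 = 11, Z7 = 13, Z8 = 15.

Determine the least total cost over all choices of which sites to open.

Minimum total cost: 866

For any fixed open set, each delivery zone goes to its cheapest open site; total = fixed + service.
{A, C}: Z1→A 6·18=108, Z2→C 8·25=200, Z3→A 4·23=92, Z4→C 10·18=180, Z5→A 15·4=60, Z6→A 3·11=33, Z7→C 3·13=39, Z8→A 4·15=60. Service 772; fixed 94; total 866.
{A, B, C}: service 706 + fixed 166 = 872
{A, B}: Z1→A 6·18=108, Z2→A 12·25=300, Z3→A 4·23=92, Z4→B 7·18=126, Z5→B 12·4=48, Z6→A 3·11=33, Z7→B 6·13=78, Z8→A 4·15=60. Service 845; fixed 116; total 961.
{A}: Z1→A 6·18=108, Z2→A 12·25=300, Z3→A 4·23=92, Z4→A 15·18=270, Z5→A 15·4=60, Z6→A 3·11=33, Z7→A 10·13=130, Z8→A 4·15=60. Service 1053; fixed 44; total 1097.
(All 7 nonempty subsets were checked; A and C is lowest.)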